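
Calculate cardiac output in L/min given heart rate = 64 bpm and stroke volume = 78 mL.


CO = HR * SV
CO = 64 * 78 / 1000
CO = 4.992 L/min


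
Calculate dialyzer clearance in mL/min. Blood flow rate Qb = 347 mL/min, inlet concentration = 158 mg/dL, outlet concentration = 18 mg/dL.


K = Qb * (Cb_in - Cb_out) / Cb_in
K = 347 * (158 - 18) / 158
K = 307.5 mL/min


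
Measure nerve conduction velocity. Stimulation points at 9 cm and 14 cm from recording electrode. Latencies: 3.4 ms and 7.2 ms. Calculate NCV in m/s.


Distance = (14 - 9) / 100 = 0.05 m
dt = (7.2 - 3.4) / 1000 = 0.0038 s
NCV = dist / dt = 13.16 m/s


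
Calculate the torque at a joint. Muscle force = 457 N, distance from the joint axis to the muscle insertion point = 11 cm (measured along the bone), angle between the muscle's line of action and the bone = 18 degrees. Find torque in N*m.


Torque = F * d * sin(theta)   (moment arm = d*sin(theta))
d = 11 cm = 0.11 m
Torque = 457 * 0.11 * sin(18)
Torque = 15.53 N*m


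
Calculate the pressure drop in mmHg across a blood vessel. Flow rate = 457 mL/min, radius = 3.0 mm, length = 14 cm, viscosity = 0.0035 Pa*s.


dP = 8*mu*L*Q / (pi*r^4)
Q = 457 mL/min = 7.61667e-06 m^3/s
dP = 117.332 Pa = 117.332 / 133.322 mmHg = 0.8801 mmHg


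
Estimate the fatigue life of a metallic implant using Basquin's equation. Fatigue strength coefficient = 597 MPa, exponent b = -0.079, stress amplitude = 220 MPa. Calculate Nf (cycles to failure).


sigma_a = sigma_f' * (2Nf)^b
2Nf = (sigma_a/sigma_f')^(1/b)
2Nf = (220/597)^(1/-0.079)
2Nf = 307606.55
Nf = 1.538e+05


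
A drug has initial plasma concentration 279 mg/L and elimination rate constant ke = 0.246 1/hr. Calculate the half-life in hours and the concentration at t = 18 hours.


t_half = ln(2) / ke = 0.693147 / 0.246 = 2.818 hr
C(t) = C0 * exp(-ke*t) = 279 * exp(-0.246*18)
C(18) = 3.331 mg/L


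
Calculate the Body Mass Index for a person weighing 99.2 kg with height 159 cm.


BMI = weight / height^2
height = 159 cm = 1.59 m
BMI = 99.2 / 1.59^2
BMI = 39.24 kg/m^2


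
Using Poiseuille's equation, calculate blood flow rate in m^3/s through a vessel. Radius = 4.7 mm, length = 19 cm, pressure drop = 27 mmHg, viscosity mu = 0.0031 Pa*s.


Q = pi*r^4*dP / (8*mu*L)
r = 0.0047 m, L = 0.19 m
dP = 27 mmHg = 3599.694 Pa
Q = 0.001171 m^3/s


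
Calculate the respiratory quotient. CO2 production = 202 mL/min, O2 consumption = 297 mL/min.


RQ = VCO2 / VO2
RQ = 202 / 297
RQ = 0.6801


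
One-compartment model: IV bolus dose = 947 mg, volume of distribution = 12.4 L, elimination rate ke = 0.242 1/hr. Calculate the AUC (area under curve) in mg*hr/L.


C0 = Dose/Vd = 947/12.4 = 76.371 mg/L
AUC = C0/ke = 76.371/0.242
AUC = 315.6 mg*hr/L


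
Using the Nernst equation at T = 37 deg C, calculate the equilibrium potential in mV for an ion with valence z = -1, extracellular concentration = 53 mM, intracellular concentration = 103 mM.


E = (RT/(zF)) * ln(C_out/C_in)
T = 37 + 273.15 = 310.15 K
E = (8.314 * 310.15 / (-1 * 96485)) * ln(53/103)
E = 17.76 mV


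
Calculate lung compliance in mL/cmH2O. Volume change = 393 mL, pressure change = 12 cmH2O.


C = dV / dP
C = 393 / 12
C = 32.75 mL/cmH2O


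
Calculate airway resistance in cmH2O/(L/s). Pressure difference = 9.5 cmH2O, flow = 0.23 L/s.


R = dP / flow
R = 9.5 / 0.23
R = 41.3 cmH2O/(L/s)


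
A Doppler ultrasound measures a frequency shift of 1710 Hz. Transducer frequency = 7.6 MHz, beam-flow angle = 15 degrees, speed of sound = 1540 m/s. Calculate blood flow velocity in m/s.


v = fd * c / (2 * f0 * cos(theta))
v = 1710 * 1540 / (2 * 7.6000e+06 * cos(15))
v = 0.1794 m/s


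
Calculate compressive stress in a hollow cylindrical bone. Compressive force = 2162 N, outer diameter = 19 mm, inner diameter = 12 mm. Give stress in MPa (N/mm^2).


A = pi*(r_o^2 - r_i^2)
r_o = 9.5 mm, r_i = 6 mm
A = 170.431 mm^2
sigma = F/A = 2162 / 170.431
sigma = 12.69 MPa


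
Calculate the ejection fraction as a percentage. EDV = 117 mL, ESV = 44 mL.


SV = EDV - ESV = 117 - 44 = 73 mL
EF = SV/EDV * 100 = 73/117 * 100
EF = 62.39%


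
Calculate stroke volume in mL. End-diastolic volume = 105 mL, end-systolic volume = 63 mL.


SV = EDV - ESV
SV = 105 - 63
SV = 42 mL


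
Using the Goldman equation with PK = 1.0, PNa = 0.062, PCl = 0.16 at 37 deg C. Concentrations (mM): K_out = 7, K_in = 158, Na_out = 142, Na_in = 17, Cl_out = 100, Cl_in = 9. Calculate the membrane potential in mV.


Vm = (RT/F)*ln((PK*Ko + PNa*Nao + PCl*Cli)/(PK*Ki + PNa*Nai + PCl*Clo))
Numer = 17.244, Denom = 175.054
Vm = -61.94 mV


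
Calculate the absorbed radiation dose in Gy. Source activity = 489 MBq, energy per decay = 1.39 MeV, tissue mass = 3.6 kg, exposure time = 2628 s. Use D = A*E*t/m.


A = 489 MBq = 4.8900e+08 Bq
E = 1.39 MeV = 2.22678e-13 J
D = A*E*t/m = 4.8900e+08*2.22678e-13*2628/3.6
D = 0.07949 Gy


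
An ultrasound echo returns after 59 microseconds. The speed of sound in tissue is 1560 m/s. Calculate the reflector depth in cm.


depth = c * t / 2
t = 59 us = 5.9000e-05 s
depth = 1560 * 5.9000e-05 / 2
depth = 0.04602 m = 4.602 cm


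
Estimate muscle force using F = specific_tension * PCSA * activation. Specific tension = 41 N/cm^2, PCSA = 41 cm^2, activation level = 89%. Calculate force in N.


F = sigma * PCSA * activation
F = 41 * 41 * 0.89
F = 1496 N


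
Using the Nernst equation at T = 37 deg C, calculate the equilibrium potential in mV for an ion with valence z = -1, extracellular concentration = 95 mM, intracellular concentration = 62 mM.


E = (RT/(zF)) * ln(C_out/C_in)
T = 37 + 273.15 = 310.15 K
E = (8.314 * 310.15 / (-1 * 96485)) * ln(95/62)
E = -11.4 mV


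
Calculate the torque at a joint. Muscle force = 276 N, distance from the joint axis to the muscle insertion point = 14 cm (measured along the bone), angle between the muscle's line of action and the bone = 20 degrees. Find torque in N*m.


Torque = F * d * sin(theta)   (moment arm = d*sin(theta))
d = 14 cm = 0.14 m
Torque = 276 * 0.14 * sin(20)
Torque = 13.22 N*m


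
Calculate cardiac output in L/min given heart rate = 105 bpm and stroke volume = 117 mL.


CO = HR * SV
CO = 105 * 117 / 1000
CO = 12.29 L/min


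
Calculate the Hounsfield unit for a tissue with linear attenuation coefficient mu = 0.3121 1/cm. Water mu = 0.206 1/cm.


HU = ((mu_tissue - mu_water) / mu_water) * 1000
HU = ((0.3121 - 0.206) / 0.206) * 1000
HU = 515


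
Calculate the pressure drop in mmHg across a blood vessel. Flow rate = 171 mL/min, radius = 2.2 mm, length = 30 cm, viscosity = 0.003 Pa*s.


dP = 8*mu*L*Q / (pi*r^4)
Q = 171 mL/min = 2.85e-06 m^3/s
dP = 278.828 Pa = 278.828 / 133.322 mmHg = 2.091 mmHg


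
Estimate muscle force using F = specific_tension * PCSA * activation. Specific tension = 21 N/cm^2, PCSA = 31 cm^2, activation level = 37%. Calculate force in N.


F = sigma * PCSA * activation
F = 21 * 31 * 0.37
F = 240.9 N


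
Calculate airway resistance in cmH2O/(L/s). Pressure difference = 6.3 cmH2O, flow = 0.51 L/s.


R = dP / flow
R = 6.3 / 0.51
R = 12.35 cmH2O/(L/s)


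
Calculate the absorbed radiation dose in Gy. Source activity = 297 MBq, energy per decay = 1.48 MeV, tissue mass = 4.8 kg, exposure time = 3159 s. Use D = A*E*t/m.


A = 297 MBq = 2.9700e+08 Bq
E = 1.48 MeV = 2.37096e-13 J
D = A*E*t/m = 2.9700e+08*2.37096e-13*3159/4.8
D = 0.04634 Gy


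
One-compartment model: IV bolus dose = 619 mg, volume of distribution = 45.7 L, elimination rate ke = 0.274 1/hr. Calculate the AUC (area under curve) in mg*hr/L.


C0 = Dose/Vd = 619/45.7 = 13.5449 mg/L
AUC = C0/ke = 13.5449/0.274
AUC = 49.43 mg*hr/L


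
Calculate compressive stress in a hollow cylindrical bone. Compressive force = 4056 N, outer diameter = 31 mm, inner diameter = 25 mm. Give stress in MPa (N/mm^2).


A = pi*(r_o^2 - r_i^2)
r_o = 15.5 mm, r_i = 12.5 mm
A = 263.894 mm^2
sigma = F/A = 4056 / 263.894
sigma = 15.37 MPa


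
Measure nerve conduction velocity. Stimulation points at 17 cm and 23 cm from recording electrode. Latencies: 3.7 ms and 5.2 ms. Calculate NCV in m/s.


Distance = (23 - 17) / 100 = 0.06 m
dt = (5.2 - 3.7) / 1000 = 0.0015 s
NCV = dist / dt = 40 m/s


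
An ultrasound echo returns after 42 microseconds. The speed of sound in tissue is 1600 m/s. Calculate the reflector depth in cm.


depth = c * t / 2
t = 42 us = 4.2000e-05 s
depth = 1600 * 4.2000e-05 / 2
depth = 0.0336 m = 3.36 cm


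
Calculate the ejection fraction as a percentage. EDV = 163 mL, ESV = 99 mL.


SV = EDV - ESV = 163 - 99 = 64 mL
EF = SV/EDV * 100 = 64/163 * 100
EF = 39.26%


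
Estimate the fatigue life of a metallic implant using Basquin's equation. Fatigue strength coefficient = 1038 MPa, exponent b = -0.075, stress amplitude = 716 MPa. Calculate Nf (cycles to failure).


sigma_a = sigma_f' * (2Nf)^b
2Nf = (sigma_a/sigma_f')^(1/b)
2Nf = (716/1038)^(1/-0.075)
2Nf = 141.40272
Nf = 70.7


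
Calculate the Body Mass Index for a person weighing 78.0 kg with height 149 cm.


BMI = weight / height^2
height = 149 cm = 1.49 m
BMI = 78.0 / 1.49^2
BMI = 35.13 kg/m^2


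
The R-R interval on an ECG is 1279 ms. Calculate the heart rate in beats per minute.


HR = 60 / RR_interval(s)
RR = 1279 ms = 1.279 s
HR = 60 / 1.279 = 46.91 bpm


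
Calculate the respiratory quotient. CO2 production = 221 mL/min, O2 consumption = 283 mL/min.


RQ = VCO2 / VO2
RQ = 221 / 283
RQ = 0.7809


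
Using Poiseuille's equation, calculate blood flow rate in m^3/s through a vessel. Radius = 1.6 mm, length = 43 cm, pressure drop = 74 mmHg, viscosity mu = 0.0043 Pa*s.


Q = pi*r^4*dP / (8*mu*L)
r = 0.0016 m, L = 0.43 m
dP = 74 mmHg = 9865.828 Pa
Q = 1.3732e-05 m^3/s


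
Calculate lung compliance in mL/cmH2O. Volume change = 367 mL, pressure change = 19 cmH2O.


C = dV / dP
C = 367 / 19
C = 19.32 mL/cmH2O


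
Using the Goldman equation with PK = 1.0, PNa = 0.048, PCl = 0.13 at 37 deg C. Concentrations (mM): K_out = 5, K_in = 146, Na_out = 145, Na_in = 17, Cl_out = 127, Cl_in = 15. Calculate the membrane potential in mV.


Vm = (RT/F)*ln((PK*Ko + PNa*Nao + PCl*Cli)/(PK*Ki + PNa*Nai + PCl*Clo))
Numer = 13.91, Denom = 163.326
Vm = -65.83 mV


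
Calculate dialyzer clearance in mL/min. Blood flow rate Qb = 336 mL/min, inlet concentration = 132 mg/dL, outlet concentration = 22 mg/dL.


K = Qb * (Cb_in - Cb_out) / Cb_in
K = 336 * (132 - 22) / 132
K = 280 mL/min


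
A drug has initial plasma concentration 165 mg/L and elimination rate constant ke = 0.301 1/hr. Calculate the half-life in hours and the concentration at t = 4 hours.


t_half = ln(2) / ke = 0.693147 / 0.301 = 2.303 hr
C(t) = C0 * exp(-ke*t) = 165 * exp(-0.301*4)
C(4) = 49.5 mg/L


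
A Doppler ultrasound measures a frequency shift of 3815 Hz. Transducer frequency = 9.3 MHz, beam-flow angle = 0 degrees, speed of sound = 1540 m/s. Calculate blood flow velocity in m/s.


v = fd * c / (2 * f0 * cos(theta))
v = 3815 * 1540 / (2 * 9.3000e+06 * cos(0))
v = 0.3159 m/s


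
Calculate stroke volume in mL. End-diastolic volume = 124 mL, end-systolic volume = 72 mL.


SV = EDV - ESV
SV = 124 - 72
SV = 52 mL


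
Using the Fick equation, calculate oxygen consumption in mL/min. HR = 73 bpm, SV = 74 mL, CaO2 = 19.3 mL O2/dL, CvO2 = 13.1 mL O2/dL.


CO = HR*SV = 73*74/1000 = 5.402 L/min
a-v O2 diff = 19.3 - 13.1 = 6.2 mL/dL
VO2 = CO * (CaO2-CvO2) * 10 dL/L
VO2 = 5.402 * 6.2 * 10
VO2 = 334.9 mL/min


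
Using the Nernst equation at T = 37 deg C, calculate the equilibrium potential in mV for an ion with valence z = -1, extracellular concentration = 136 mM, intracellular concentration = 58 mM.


E = (RT/(zF)) * ln(C_out/C_in)
T = 37 + 273.15 = 310.15 K
E = (8.314 * 310.15 / (-1 * 96485)) * ln(136/58)
E = -22.78 mV


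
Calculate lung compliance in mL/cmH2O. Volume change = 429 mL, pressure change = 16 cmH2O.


C = dV / dP
C = 429 / 16
C = 26.81 mL/cmH2O


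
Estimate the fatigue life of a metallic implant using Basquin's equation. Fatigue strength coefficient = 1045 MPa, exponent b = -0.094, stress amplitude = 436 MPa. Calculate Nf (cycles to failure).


sigma_a = sigma_f' * (2Nf)^b
2Nf = (sigma_a/sigma_f')^(1/b)
2Nf = (436/1045)^(1/-0.094)
2Nf = 10929.868
Nf = 5465


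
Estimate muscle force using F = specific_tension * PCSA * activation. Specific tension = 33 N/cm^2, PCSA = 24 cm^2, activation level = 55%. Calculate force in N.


F = sigma * PCSA * activation
F = 33 * 24 * 0.55
F = 435.6 N


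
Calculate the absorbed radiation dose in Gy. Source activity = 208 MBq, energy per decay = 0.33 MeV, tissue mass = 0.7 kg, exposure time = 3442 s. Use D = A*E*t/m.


A = 208 MBq = 2.0800e+08 Bq
E = 0.33 MeV = 5.2866e-14 J
D = A*E*t/m = 2.0800e+08*5.2866e-14*3442/0.7
D = 0.05407 Gy


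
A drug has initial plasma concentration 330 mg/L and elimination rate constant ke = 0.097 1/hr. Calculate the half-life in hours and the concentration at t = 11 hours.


t_half = ln(2) / ke = 0.693147 / 0.097 = 7.146 hr
C(t) = C0 * exp(-ke*t) = 330 * exp(-0.097*11)
C(11) = 113.5 mg/L


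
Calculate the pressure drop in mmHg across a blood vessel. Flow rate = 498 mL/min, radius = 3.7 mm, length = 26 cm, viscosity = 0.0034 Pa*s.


dP = 8*mu*L*Q / (pi*r^4)
Q = 498 mL/min = 8.3e-06 m^3/s
dP = 99.6927 Pa = 99.6927 / 133.322 mmHg = 0.7478 mmHg


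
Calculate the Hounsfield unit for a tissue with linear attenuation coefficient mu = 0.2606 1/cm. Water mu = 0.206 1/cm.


HU = ((mu_tissue - mu_water) / mu_water) * 1000
HU = ((0.2606 - 0.206) / 0.206) * 1000
HU = 265


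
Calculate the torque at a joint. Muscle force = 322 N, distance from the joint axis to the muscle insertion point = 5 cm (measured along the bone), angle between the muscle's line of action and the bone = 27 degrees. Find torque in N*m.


Torque = F * d * sin(theta)   (moment arm = d*sin(theta))
d = 5 cm = 0.05 m
Torque = 322 * 0.05 * sin(27)
Torque = 7.309 N*m


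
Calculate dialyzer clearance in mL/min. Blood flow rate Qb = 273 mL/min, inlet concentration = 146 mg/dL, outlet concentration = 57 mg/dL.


K = Qb * (Cb_in - Cb_out) / Cb_in
K = 273 * (146 - 57) / 146
K = 166.4 mL/min


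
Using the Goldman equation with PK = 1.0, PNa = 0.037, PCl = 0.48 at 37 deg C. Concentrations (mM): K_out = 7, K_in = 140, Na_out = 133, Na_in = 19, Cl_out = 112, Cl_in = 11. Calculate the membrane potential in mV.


Vm = (RT/F)*ln((PK*Ko + PNa*Nao + PCl*Cli)/(PK*Ki + PNa*Nai + PCl*Clo))
Numer = 17.201, Denom = 194.463
Vm = -64.82 mV


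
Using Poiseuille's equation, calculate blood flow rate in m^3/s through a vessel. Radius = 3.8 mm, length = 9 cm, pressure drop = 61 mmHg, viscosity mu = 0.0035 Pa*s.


Q = pi*r^4*dP / (8*mu*L)
r = 0.0038 m, L = 0.09 m
dP = 61 mmHg = 8132.642 Pa
Q = 0.002114 m^3/s


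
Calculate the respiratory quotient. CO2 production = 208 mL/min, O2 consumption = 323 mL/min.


RQ = VCO2 / VO2
RQ = 208 / 323
RQ = 0.644


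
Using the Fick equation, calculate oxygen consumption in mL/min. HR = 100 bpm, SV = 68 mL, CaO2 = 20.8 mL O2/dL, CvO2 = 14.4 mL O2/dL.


CO = HR*SV = 100*68/1000 = 6.8 L/min
a-v O2 diff = 20.8 - 14.4 = 6.4 mL/dL
VO2 = CO * (CaO2-CvO2) * 10 dL/L
VO2 = 6.8 * 6.4 * 10
VO2 = 435.2 mL/min


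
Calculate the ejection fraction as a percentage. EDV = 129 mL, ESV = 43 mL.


SV = EDV - ESV = 129 - 43 = 86 mL
EF = SV/EDV * 100 = 86/129 * 100
EF = 66.67%


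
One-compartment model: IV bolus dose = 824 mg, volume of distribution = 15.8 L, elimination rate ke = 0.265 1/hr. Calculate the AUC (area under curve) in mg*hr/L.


C0 = Dose/Vd = 824/15.8 = 52.1519 mg/L
AUC = C0/ke = 52.1519/0.265
AUC = 196.8 mg*hr/L


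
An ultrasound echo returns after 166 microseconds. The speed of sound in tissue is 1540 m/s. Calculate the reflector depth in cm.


depth = c * t / 2
t = 166 us = 1.6600e-04 s
depth = 1540 * 1.6600e-04 / 2
depth = 0.12782 m = 12.782 cm


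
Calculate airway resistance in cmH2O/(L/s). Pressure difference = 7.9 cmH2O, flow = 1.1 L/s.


R = dP / flow
R = 7.9 / 1.1
R = 7.182 cmH2O/(L/s)


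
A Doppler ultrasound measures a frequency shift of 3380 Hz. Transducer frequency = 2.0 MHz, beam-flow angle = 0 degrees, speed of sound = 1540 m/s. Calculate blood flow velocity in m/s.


v = fd * c / (2 * f0 * cos(theta))
v = 3380 * 1540 / (2 * 2.0000e+06 * cos(0))
v = 1.301 m/s


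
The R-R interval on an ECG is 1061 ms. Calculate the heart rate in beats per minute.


HR = 60 / RR_interval(s)
RR = 1061 ms = 1.061 s
HR = 60 / 1.061 = 56.55 bpm


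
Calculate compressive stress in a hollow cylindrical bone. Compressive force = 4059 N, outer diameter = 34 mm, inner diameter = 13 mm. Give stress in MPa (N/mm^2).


A = pi*(r_o^2 - r_i^2)
r_o = 17 mm, r_i = 6.5 mm
A = 775.188 mm^2
sigma = F/A = 4059 / 775.188
sigma = 5.236 MPa


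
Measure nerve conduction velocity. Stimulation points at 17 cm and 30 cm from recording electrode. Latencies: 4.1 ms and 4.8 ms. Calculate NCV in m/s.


Distance = (30 - 17) / 100 = 0.13 m
dt = (4.8 - 4.1) / 1000 = 7.0000e-04 s
NCV = dist / dt = 185.7 m/s


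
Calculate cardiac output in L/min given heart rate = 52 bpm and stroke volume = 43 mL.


CO = HR * SV
CO = 52 * 43 / 1000
CO = 2.236 L/min


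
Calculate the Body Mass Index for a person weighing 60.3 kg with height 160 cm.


BMI = weight / height^2
height = 160 cm = 1.6 m
BMI = 60.3 / 1.6^2
BMI = 23.55 kg/m^2


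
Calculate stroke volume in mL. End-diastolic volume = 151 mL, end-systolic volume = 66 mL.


SV = EDV - ESV
SV = 151 - 66
SV = 85 mL


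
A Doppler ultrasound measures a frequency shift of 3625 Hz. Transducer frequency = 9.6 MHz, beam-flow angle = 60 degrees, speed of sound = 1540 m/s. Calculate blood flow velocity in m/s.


v = fd * c / (2 * f0 * cos(theta))
v = 3625 * 1540 / (2 * 9.6000e+06 * cos(60))
v = 0.5815 m/s


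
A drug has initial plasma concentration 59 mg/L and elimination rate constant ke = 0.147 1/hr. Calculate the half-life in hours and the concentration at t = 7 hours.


t_half = ln(2) / ke = 0.693147 / 0.147 = 4.715 hr
C(t) = C0 * exp(-ke*t) = 59 * exp(-0.147*7)
C(7) = 21.08 mg/L


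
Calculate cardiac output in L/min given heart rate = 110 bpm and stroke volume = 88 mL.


CO = HR * SV
CO = 110 * 88 / 1000
CO = 9.68 L/min


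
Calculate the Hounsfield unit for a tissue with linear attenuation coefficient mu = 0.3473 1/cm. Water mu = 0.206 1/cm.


HU = ((mu_tissue - mu_water) / mu_water) * 1000
HU = ((0.3473 - 0.206) / 0.206) * 1000
HU = 685.9


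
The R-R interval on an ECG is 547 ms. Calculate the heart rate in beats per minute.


HR = 60 / RR_interval(s)
RR = 547 ms = 0.547 s
HR = 60 / 0.547 = 109.7 bpm


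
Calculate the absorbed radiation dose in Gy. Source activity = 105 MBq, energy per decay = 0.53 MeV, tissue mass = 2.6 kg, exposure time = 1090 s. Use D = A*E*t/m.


A = 105 MBq = 1.0500e+08 Bq
E = 0.53 MeV = 8.4906e-14 J
D = A*E*t/m = 1.0500e+08*8.4906e-14*1090/2.6
D = 0.003737 Gy


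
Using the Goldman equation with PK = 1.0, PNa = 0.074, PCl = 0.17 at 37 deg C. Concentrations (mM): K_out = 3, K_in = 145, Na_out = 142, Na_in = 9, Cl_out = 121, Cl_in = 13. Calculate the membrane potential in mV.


Vm = (RT/F)*ln((PK*Ko + PNa*Nao + PCl*Cli)/(PK*Ki + PNa*Nai + PCl*Clo))
Numer = 15.718, Denom = 166.236
Vm = -63.03 mV


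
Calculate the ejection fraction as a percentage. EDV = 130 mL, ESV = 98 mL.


SV = EDV - ESV = 130 - 98 = 32 mL
EF = SV/EDV * 100 = 32/130 * 100
EF = 24.62%


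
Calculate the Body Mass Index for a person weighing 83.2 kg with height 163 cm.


BMI = weight / height^2
height = 163 cm = 1.63 m
BMI = 83.2 / 1.63^2
BMI = 31.31 kg/m^2


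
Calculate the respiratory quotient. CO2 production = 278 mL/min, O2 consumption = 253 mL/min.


RQ = VCO2 / VO2
RQ = 278 / 253
RQ = 1.099


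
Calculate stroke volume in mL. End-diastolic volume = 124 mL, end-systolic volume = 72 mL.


SV = EDV - ESV
SV = 124 - 72
SV = 52 mL


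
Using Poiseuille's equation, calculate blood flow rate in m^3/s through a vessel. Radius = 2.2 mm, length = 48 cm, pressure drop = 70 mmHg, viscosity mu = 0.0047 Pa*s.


Q = pi*r^4*dP / (8*mu*L)
r = 0.0022 m, L = 0.48 m
dP = 70 mmHg = 9332.54 Pa
Q = 3.8055e-05 m^3/s


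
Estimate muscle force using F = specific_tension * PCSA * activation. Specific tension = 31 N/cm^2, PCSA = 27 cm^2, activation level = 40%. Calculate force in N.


F = sigma * PCSA * activation
F = 31 * 27 * 0.4
F = 334.8 N


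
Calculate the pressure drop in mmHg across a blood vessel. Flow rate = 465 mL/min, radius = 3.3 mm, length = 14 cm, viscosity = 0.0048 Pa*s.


dP = 8*mu*L*Q / (pi*r^4)
Q = 465 mL/min = 7.75e-06 m^3/s
dP = 111.829 Pa = 111.829 / 133.322 mmHg = 0.8388 mmHg


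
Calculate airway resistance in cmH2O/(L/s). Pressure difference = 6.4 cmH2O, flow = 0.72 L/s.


R = dP / flow
R = 6.4 / 0.72
R = 8.889 cmH2O/(L/s)


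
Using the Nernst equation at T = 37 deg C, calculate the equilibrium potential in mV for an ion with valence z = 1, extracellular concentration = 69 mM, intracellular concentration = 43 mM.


E = (RT/(zF)) * ln(C_out/C_in)
T = 37 + 273.15 = 310.15 K
E = (8.314 * 310.15 / (1 * 96485)) * ln(69/43)
E = 12.64 mV


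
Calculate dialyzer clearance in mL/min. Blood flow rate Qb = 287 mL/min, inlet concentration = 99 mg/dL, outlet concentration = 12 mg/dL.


K = Qb * (Cb_in - Cb_out) / Cb_in
K = 287 * (99 - 12) / 99
K = 252.2 mL/min


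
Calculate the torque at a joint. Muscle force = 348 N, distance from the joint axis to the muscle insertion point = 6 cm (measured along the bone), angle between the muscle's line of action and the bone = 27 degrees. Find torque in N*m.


Torque = F * d * sin(theta)   (moment arm = d*sin(theta))
d = 6 cm = 0.06 m
Torque = 348 * 0.06 * sin(27)
Torque = 9.479 N*m


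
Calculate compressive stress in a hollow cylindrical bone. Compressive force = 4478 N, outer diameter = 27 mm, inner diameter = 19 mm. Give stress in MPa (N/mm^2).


A = pi*(r_o^2 - r_i^2)
r_o = 13.5 mm, r_i = 9.5 mm
A = 289.027 mm^2
sigma = F/A = 4478 / 289.027
sigma = 15.49 MPa


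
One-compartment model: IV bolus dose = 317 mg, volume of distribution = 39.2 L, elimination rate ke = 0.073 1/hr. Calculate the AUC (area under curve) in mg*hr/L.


C0 = Dose/Vd = 317/39.2 = 8.08673 mg/L
AUC = C0/ke = 8.08673/0.073
AUC = 110.8 mg*hr/L


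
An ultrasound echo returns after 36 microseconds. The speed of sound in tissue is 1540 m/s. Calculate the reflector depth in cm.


depth = c * t / 2
t = 36 us = 3.6000e-05 s
depth = 1540 * 3.6000e-05 / 2
depth = 0.02772 m = 2.772 cm


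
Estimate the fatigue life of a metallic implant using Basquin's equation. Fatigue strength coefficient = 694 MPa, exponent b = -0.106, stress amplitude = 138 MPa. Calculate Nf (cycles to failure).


sigma_a = sigma_f' * (2Nf)^b
2Nf = (sigma_a/sigma_f')^(1/b)
2Nf = (138/694)^(1/-0.106)
2Nf = 4147051.9
Nf = 2.0735e+06


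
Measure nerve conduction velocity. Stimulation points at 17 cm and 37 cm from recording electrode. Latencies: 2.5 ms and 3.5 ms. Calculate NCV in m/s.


Distance = (37 - 17) / 100 = 0.2 m
dt = (3.5 - 2.5) / 1000 = 0.001 s
NCV = dist / dt = 200 m/s


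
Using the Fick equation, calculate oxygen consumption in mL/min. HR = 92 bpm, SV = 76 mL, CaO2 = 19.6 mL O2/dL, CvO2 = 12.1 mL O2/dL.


CO = HR*SV = 92*76/1000 = 6.992 L/min
a-v O2 diff = 19.6 - 12.1 = 7.5 mL/dL
VO2 = CO * (CaO2-CvO2) * 10 dL/L
VO2 = 6.992 * 7.5 * 10
VO2 = 524.4 mL/min


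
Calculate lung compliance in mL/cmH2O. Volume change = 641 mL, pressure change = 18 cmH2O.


C = dV / dP
C = 641 / 18
C = 35.61 mL/cmH2O


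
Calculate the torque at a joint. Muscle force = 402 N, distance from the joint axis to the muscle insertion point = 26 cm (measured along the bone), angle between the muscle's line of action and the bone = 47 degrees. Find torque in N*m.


Torque = F * d * sin(theta)   (moment arm = d*sin(theta))
d = 26 cm = 0.26 m
Torque = 402 * 0.26 * sin(47)
Torque = 76.44 N*m


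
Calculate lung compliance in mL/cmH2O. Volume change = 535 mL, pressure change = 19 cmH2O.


C = dV / dP
C = 535 / 19
C = 28.16 mL/cmH2O


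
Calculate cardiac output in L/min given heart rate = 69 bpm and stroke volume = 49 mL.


CO = HR * SV
CO = 69 * 49 / 1000
CO = 3.381 L/min


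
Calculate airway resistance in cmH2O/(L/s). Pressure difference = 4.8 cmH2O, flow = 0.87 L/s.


R = dP / flow
R = 4.8 / 0.87
R = 5.517 cmH2O/(L/s)


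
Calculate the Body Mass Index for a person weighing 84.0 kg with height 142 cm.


BMI = weight / height^2
height = 142 cm = 1.42 m
BMI = 84.0 / 1.42^2
BMI = 41.66 kg/m^2


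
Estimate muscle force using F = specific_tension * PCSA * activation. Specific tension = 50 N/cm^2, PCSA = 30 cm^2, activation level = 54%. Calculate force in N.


F = sigma * PCSA * activation
F = 50 * 30 * 0.54
F = 810 N


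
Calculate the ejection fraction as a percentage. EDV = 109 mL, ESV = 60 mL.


SV = EDV - ESV = 109 - 60 = 49 mL
EF = SV/EDV * 100 = 49/109 * 100
EF = 44.95%


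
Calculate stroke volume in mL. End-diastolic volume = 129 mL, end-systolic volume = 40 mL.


SV = EDV - ESV
SV = 129 - 40
SV = 89 mL


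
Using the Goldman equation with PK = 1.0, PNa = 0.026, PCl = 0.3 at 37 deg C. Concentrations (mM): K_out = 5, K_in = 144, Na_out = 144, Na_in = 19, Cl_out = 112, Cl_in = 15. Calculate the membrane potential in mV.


Vm = (RT/F)*ln((PK*Ko + PNa*Nao + PCl*Cli)/(PK*Ki + PNa*Nai + PCl*Clo))
Numer = 13.244, Denom = 178.094
Vm = -69.45 mV


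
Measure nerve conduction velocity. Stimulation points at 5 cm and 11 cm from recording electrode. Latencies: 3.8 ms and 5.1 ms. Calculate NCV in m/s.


Distance = (11 - 5) / 100 = 0.06 m
dt = (5.1 - 3.8) / 1000 = 0.0013 s
NCV = dist / dt = 46.15 m/s


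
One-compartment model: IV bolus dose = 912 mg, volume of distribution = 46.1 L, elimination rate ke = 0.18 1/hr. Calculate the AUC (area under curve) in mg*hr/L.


C0 = Dose/Vd = 912/46.1 = 19.7831 mg/L
AUC = C0/ke = 19.7831/0.18
AUC = 109.9 mg*hr/L


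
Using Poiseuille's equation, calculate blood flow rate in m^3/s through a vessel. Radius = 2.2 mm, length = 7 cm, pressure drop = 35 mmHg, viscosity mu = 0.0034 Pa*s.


Q = pi*r^4*dP / (8*mu*L)
r = 0.0022 m, L = 0.07 m
dP = 35 mmHg = 4666.27 Pa
Q = 1.8036e-04 m^3/s


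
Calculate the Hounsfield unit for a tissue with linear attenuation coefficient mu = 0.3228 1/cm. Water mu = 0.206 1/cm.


HU = ((mu_tissue - mu_water) / mu_water) * 1000
HU = ((0.3228 - 0.206) / 0.206) * 1000
HU = 567


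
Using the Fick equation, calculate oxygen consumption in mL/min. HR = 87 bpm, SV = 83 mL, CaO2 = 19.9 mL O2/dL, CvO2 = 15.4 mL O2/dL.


CO = HR*SV = 87*83/1000 = 7.221 L/min
a-v O2 diff = 19.9 - 15.4 = 4.5 mL/dL
VO2 = CO * (CaO2-CvO2) * 10 dL/L
VO2 = 7.221 * 4.5 * 10
VO2 = 324.9 mL/min


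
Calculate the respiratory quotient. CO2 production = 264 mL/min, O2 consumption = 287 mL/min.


RQ = VCO2 / VO2
RQ = 264 / 287
RQ = 0.9199


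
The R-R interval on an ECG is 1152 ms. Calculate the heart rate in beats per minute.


HR = 60 / RR_interval(s)
RR = 1152 ms = 1.152 s
HR = 60 / 1.152 = 52.08 bpm


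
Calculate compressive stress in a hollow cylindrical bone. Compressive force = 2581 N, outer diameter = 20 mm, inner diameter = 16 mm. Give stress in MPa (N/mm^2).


A = pi*(r_o^2 - r_i^2)
r_o = 10 mm, r_i = 8 mm
A = 113.097 mm^2
sigma = F/A = 2581 / 113.097
sigma = 22.82 MPa


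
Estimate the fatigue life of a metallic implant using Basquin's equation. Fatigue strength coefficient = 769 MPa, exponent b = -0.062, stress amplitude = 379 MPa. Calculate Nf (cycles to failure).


sigma_a = sigma_f' * (2Nf)^b
2Nf = (sigma_a/sigma_f')^(1/b)
2Nf = (379/769)^(1/-0.062)
2Nf = 90415.738
Nf = 4.521e+04


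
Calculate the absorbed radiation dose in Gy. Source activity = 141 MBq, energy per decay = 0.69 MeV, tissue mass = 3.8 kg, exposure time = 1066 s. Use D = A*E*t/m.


A = 141 MBq = 1.4100e+08 Bq
E = 0.69 MeV = 1.10538e-13 J
D = A*E*t/m = 1.4100e+08*1.10538e-13*1066/3.8
D = 0.004372 Gy


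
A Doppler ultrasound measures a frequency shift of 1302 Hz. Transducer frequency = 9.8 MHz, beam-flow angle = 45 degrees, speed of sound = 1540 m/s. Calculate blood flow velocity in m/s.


v = fd * c / (2 * f0 * cos(theta))
v = 1302 * 1540 / (2 * 9.8000e+06 * cos(45))
v = 0.1447 m/s


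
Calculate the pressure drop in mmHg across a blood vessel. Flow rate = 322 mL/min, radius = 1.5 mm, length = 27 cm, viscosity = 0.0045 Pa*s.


dP = 8*mu*L*Q / (pi*r^4)
Q = 322 mL/min = 5.36667e-06 m^3/s
dP = 3279.87 Pa = 3279.87 / 133.322 mmHg = 24.6 mmHg


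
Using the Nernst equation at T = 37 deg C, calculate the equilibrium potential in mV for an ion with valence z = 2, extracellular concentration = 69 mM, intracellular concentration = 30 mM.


E = (RT/(zF)) * ln(C_out/C_in)
T = 37 + 273.15 = 310.15 K
E = (8.314 * 310.15 / (2 * 96485)) * ln(69/30)
E = 11.13 mV


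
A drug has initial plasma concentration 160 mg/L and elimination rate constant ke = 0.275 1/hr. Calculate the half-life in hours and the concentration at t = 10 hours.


t_half = ln(2) / ke = 0.693147 / 0.275 = 2.521 hr
C(t) = C0 * exp(-ke*t) = 160 * exp(-0.275*10)
C(10) = 10.23 mg/L


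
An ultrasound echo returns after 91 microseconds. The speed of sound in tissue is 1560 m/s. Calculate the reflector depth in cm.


depth = c * t / 2
t = 91 us = 9.1000e-05 s
depth = 1560 * 9.1000e-05 / 2
depth = 0.07098 m = 7.098 cm


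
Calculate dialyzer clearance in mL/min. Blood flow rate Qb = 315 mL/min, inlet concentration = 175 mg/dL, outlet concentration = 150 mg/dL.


K = Qb * (Cb_in - Cb_out) / Cb_in
K = 315 * (175 - 150) / 175
K = 45 mL/min


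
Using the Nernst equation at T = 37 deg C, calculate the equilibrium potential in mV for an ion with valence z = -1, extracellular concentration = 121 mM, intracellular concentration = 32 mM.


E = (RT/(zF)) * ln(C_out/C_in)
T = 37 + 273.15 = 310.15 K
E = (8.314 * 310.15 / (-1 * 96485)) * ln(121/32)
E = -35.55 mV


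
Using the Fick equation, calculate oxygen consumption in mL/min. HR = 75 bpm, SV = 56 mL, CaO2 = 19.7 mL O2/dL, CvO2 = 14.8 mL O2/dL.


CO = HR*SV = 75*56/1000 = 4.2 L/min
a-v O2 diff = 19.7 - 14.8 = 4.9 mL/dL
VO2 = CO * (CaO2-CvO2) * 10 dL/L
VO2 = 4.2 * 4.9 * 10
VO2 = 205.8 mL/min


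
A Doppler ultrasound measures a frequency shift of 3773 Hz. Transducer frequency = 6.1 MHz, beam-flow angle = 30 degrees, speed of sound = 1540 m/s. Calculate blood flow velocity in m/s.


v = fd * c / (2 * f0 * cos(theta))
v = 3773 * 1540 / (2 * 6.1000e+06 * cos(30))
v = 0.5499 m/s


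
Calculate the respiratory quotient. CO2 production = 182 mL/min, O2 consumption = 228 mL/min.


RQ = VCO2 / VO2
RQ = 182 / 228
RQ = 0.7982


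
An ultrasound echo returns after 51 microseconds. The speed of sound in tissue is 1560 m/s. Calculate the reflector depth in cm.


depth = c * t / 2
t = 51 us = 5.1000e-05 s
depth = 1560 * 5.1000e-05 / 2
depth = 0.03978 m = 3.978 cm


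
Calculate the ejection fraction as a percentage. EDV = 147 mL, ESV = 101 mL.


SV = EDV - ESV = 147 - 101 = 46 mL
EF = SV/EDV * 100 = 46/147 * 100
EF = 31.29%


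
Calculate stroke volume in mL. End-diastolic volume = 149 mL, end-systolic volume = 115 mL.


SV = EDV - ESV
SV = 149 - 115
SV = 34 mL


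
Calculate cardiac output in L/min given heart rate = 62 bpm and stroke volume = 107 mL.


CO = HR * SV
CO = 62 * 107 / 1000
CO = 6.634 L/min


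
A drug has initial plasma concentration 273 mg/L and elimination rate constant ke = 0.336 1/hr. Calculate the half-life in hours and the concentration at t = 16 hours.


t_half = ln(2) / ke = 0.693147 / 0.336 = 2.063 hr
C(t) = C0 * exp(-ke*t) = 273 * exp(-0.336*16)
C(16) = 1.263 mg/L


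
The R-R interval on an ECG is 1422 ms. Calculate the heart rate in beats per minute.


HR = 60 / RR_interval(s)
RR = 1422 ms = 1.422 s
HR = 60 / 1.422 = 42.19 bpm


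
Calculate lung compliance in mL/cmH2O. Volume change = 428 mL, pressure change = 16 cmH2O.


C = dV / dP
C = 428 / 16
C = 26.75 mL/cmH2O


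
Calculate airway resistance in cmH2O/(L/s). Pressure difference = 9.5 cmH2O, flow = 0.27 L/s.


R = dP / flow
R = 9.5 / 0.27
R = 35.19 cmH2O/(L/s)


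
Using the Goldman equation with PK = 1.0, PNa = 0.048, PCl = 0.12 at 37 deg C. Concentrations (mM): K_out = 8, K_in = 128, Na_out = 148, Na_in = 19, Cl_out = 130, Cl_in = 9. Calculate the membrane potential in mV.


Vm = (RT/F)*ln((PK*Ko + PNa*Nao + PCl*Cli)/(PK*Ki + PNa*Nai + PCl*Clo))
Numer = 16.184, Denom = 144.512
Vm = -58.51 mV


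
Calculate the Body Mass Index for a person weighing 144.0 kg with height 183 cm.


BMI = weight / height^2
height = 183 cm = 1.83 m
BMI = 144.0 / 1.83^2
BMI = 43 kg/m^2


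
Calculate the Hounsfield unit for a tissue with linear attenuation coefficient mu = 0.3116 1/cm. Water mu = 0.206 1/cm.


HU = ((mu_tissue - mu_water) / mu_water) * 1000
HU = ((0.3116 - 0.206) / 0.206) * 1000
HU = 512.6


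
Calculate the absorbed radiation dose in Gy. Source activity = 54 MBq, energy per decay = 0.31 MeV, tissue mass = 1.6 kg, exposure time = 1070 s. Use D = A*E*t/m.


A = 54 MBq = 5.4000e+07 Bq
E = 0.31 MeV = 4.9662e-14 J
D = A*E*t/m = 5.4000e+07*4.9662e-14*1070/1.6
D = 0.001793 Gy


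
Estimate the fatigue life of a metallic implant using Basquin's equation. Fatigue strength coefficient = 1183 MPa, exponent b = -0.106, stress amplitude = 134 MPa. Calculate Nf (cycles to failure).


sigma_a = sigma_f' * (2Nf)^b
2Nf = (sigma_a/sigma_f')^(1/b)
2Nf = (134/1183)^(1/-0.106)
2Nf = 8.3829277e+08
Nf = 4.1915e+08


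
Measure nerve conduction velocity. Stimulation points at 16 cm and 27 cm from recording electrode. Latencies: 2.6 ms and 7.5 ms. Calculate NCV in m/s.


Distance = (27 - 16) / 100 = 0.11 m
dt = (7.5 - 2.6) / 1000 = 0.0049 s
NCV = dist / dt = 22.45 m/s


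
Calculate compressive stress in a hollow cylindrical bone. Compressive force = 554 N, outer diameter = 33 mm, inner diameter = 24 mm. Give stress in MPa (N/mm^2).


A = pi*(r_o^2 - r_i^2)
r_o = 16.5 mm, r_i = 12 mm
A = 402.909 mm^2
sigma = F/A = 554 / 402.909
sigma = 1.375 MPa


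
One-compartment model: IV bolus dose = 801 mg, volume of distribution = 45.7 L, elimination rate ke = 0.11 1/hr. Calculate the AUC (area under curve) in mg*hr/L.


C0 = Dose/Vd = 801/45.7 = 17.5274 mg/L
AUC = C0/ke = 17.5274/0.11
AUC = 159.3 mg*hr/L


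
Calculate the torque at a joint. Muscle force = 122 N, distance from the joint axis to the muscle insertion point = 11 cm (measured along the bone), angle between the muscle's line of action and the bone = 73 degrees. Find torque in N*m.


Torque = F * d * sin(theta)   (moment arm = d*sin(theta))
d = 11 cm = 0.11 m
Torque = 122 * 0.11 * sin(73)
Torque = 12.83 N*m


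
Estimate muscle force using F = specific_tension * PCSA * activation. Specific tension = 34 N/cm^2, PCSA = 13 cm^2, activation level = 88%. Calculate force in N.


F = sigma * PCSA * activation
F = 34 * 13 * 0.88
F = 389 N


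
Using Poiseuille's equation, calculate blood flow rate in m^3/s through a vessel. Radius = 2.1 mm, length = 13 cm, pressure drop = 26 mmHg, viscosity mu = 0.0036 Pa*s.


Q = pi*r^4*dP / (8*mu*L)
r = 0.0021 m, L = 0.13 m
dP = 26 mmHg = 3466.372 Pa
Q = 5.6567e-05 m^3/s


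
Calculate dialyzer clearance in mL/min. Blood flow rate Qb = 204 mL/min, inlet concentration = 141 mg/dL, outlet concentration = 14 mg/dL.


K = Qb * (Cb_in - Cb_out) / Cb_in
K = 204 * (141 - 14) / 141
K = 183.7 mL/min


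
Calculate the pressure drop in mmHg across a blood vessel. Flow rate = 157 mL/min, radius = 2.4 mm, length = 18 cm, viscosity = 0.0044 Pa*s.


dP = 8*mu*L*Q / (pi*r^4)
Q = 157 mL/min = 2.61667e-06 m^3/s
dP = 159.063 Pa = 159.063 / 133.322 mmHg = 1.193 mmHg


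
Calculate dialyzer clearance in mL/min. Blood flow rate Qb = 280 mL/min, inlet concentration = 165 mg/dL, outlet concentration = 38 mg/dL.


K = Qb * (Cb_in - Cb_out) / Cb_in
K = 280 * (165 - 38) / 165
K = 215.5 mL/min


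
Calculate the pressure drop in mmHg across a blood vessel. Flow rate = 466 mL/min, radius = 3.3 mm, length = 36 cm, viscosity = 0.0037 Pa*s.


dP = 8*mu*L*Q / (pi*r^4)
Q = 466 mL/min = 7.76667e-06 m^3/s
dP = 222.138 Pa = 222.138 / 133.322 mmHg = 1.666 mmHg


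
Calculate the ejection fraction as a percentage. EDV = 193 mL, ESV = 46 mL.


SV = EDV - ESV = 193 - 46 = 147 mL
EF = SV/EDV * 100 = 147/193 * 100
EF = 76.17%


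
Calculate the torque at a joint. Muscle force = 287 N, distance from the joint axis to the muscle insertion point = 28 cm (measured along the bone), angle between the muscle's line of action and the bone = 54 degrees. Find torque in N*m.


Torque = F * d * sin(theta)   (moment arm = d*sin(theta))
d = 28 cm = 0.28 m
Torque = 287 * 0.28 * sin(54)
Torque = 65.01 N*m


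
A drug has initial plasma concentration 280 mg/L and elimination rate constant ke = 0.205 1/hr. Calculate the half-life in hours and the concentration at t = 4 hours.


t_half = ln(2) / ke = 0.693147 / 0.205 = 3.381 hr
C(t) = C0 * exp(-ke*t) = 280 * exp(-0.205*4)
C(4) = 123.3 mg/L


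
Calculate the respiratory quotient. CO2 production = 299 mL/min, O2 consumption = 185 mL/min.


RQ = VCO2 / VO2
RQ = 299 / 185
RQ = 1.616


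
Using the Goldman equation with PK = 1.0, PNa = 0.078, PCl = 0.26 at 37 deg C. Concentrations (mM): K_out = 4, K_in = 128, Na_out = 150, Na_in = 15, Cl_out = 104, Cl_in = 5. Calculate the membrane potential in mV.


Vm = (RT/F)*ln((PK*Ko + PNa*Nao + PCl*Cli)/(PK*Ki + PNa*Nai + PCl*Clo))
Numer = 17, Denom = 156.21
Vm = -59.28 mV


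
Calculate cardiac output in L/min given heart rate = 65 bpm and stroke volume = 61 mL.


CO = HR * SV
CO = 65 * 61 / 1000
CO = 3.965 L/min


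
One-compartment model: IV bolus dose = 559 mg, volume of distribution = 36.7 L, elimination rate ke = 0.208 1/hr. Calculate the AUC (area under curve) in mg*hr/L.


C0 = Dose/Vd = 559/36.7 = 15.2316 mg/L
AUC = C0/ke = 15.2316/0.208
AUC = 73.23 mg*hr/L


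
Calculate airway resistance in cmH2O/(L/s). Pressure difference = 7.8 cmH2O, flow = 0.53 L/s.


R = dP / flow
R = 7.8 / 0.53
R = 14.72 cmH2O/(L/s)


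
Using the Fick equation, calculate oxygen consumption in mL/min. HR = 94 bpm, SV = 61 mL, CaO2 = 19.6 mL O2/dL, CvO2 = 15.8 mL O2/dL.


CO = HR*SV = 94*61/1000 = 5.734 L/min
a-v O2 diff = 19.6 - 15.8 = 3.8 mL/dL
VO2 = CO * (CaO2-CvO2) * 10 dL/L
VO2 = 5.734 * 3.8 * 10
VO2 = 217.9 mL/min


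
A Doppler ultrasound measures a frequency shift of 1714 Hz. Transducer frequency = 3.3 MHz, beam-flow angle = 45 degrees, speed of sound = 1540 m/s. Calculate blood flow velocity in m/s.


v = fd * c / (2 * f0 * cos(theta))
v = 1714 * 1540 / (2 * 3.3000e+06 * cos(45))
v = 0.5656 m/s


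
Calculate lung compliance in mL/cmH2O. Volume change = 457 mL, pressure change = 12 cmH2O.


C = dV / dP
C = 457 / 12
C = 38.08 mL/cmH2O


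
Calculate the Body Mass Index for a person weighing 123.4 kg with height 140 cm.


BMI = weight / height^2
height = 140 cm = 1.4 m
BMI = 123.4 / 1.4^2
BMI = 62.96 kg/m^2


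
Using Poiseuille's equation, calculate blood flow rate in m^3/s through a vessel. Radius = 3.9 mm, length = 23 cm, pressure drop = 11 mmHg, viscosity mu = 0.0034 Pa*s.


Q = pi*r^4*dP / (8*mu*L)
r = 0.0039 m, L = 0.23 m
dP = 11 mmHg = 1466.542 Pa
Q = 1.7038e-04 m^3/s


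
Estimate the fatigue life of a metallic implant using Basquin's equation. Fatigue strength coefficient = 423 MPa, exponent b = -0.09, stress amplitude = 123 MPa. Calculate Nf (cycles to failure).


sigma_a = sigma_f' * (2Nf)^b
2Nf = (sigma_a/sigma_f')^(1/b)
2Nf = (123/423)^(1/-0.09)
2Nf = 912833.84
Nf = 4.564e+05
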